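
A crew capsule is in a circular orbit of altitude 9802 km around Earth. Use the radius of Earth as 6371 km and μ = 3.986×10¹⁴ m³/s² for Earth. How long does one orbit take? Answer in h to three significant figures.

T ≈ 5.69 h

r = 6371 + 9802 = 16173 km = 1.6173×10⁷ m.
Kepler's third law: T = 2π√(r³/μ) = 2π√((1.617×10⁷)³ / 3.986×10¹⁴).
r³/μ = 1.061×10⁷ s², so T = 2π × 3.258×10³ = 2.047×10⁴ s.
Converting: 2.047×10⁴ s ÷ 3600 = 5.686 h.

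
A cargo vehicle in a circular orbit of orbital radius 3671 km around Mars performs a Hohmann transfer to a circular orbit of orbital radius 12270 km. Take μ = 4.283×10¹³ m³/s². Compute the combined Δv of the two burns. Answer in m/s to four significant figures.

Δv_total ≈ 1423 m/s

r₁ = 3671 km = 3.671×10⁶ m.
r₂ = 12270 km = 1.227×10⁷ m.
Transfer ellipse a_t = (r₁ + r₂)/2 = 7.970×10⁶ m.
At r₁: circular v_c1 = √(μ/r₁) = 3416 m/s; transfer-periapsis v_p = √[μ(2/r₁ − 1/a_t)] = 4238 m/s.
Δv₁ = v_p − v_c1 = 822.3 m/s.
At r₂: circular v_c2 = √(μ/r₂) = 1868 m/s; transfer-apoapsis v_a = √[μ(2/r₂ − 1/a_t)] = 1268 m/s.
Δv₂ = v_c2 − v_a = 600.4 m/s.
Total Δv = Δv₁ + Δv₂ = 1423 m/s.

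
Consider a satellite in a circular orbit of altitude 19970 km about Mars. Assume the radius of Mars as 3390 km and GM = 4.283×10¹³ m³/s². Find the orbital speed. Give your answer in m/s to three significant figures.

r = 3390 + 19970 = 23360 km = 2.3360×10⁷ m.
For a circular orbit v = √(μ/r) = √(4.283×10¹³ / 2.336×10⁷) = √(1.833×10⁶) = 1354 m/s.

v ≈ 1350 m/s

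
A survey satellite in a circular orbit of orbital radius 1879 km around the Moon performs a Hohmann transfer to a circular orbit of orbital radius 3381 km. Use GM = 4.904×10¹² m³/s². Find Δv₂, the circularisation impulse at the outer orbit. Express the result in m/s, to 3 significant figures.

Δv ≈ 186 m/s

r₁ = 1879 km = 1.879×10⁶ m.
r₂ = 3381 km = 3.381×10⁶ m.
Transfer ellipse a_t = (r₁ + r₂)/2 = 2.630×10⁶ m.
At r₁: circular v_c1 = √(μ/r₁) = 1616 m/s; transfer-perilune v_p = √[μ(2/r₁ − 1/a_t)] = 1832 m/s.
At r₂: circular v_c2 = √(μ/r₂) = 1204 m/s; transfer-apolune v_a = √[μ(2/r₂ − 1/a_t)] = 1018 m/s.
Δv₂ = v_c2 − v_a = 186.4 m/s.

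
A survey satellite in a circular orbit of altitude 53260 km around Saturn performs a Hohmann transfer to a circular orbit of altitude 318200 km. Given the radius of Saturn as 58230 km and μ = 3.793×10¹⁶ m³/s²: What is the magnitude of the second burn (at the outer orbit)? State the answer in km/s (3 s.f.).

r₁ = 58230 + 53260 = 111490 km = 1.1149×10⁸ m.
r₂ = 58230 + 318200 = 376430 km = 3.7643×10⁸ m.
Transfer ellipse a_t = (r₁ + r₂)/2 = 2.440×10⁸ m.
At r₁: circular v_c1 = √(μ/r₁) = 18440 m/s; transfer-perikrone v_p = √[μ(2/r₁ − 1/a_t)] = 22910 m/s.
At r₂: circular v_c2 = √(μ/r₂) = 10040 m/s; transfer-apokrone v_a = √[μ(2/r₂ − 1/a_t)] = 6786 m/s.
Δv₂ = v_c2 − v_a = 3252 m/s.
= 3.252 km/s.

Δv ≈ 3.25 km/s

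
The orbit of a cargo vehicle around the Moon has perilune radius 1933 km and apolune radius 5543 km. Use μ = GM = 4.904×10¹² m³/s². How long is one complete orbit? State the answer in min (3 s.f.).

Semi-major axis a = (r_p + r_a)/2 = (1933.0 + 5543.0)/2 = 3738.0 km = 3.738×10⁶ m.
By Kepler's third law T = 2π√(a³/μ) = 2π × 3.264×10³ = 2.051×10⁴ s.
= 341.8 min.

T ≈ 342 min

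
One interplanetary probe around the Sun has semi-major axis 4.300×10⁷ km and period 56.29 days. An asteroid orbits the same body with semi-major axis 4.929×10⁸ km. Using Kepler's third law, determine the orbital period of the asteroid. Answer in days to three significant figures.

T₂ ≈ 2180 days

Kepler's third law: T² ∝ a³, so T₂ = T₁ (a₂/a₁)^(3/2).
a₂/a₁ = 11.46, (a₂/a₁)^(3/2) = 38.81.
T₂ = 56.29 × 38.81 = 2185 days.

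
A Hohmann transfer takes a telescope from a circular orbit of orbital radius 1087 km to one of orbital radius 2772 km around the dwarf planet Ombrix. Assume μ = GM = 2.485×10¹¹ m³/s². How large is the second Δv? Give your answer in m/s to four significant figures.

r₁ = 1087 km = 1.087×10⁶ m.
r₂ = 2772 km = 2.772×10⁶ m.
Transfer ellipse a_t = (r₁ + r₂)/2 = 1.930×10⁶ m.
At r₁: circular v_c1 = √(μ/r₁) = 478.1 m/s; transfer-periapsis v_p = √[μ(2/r₁ − 1/a_t)] = 573.1 m/s.
At r₂: circular v_c2 = √(μ/r₂) = 299.4 m/s; transfer-apoapsis v_a = √[μ(2/r₂ − 1/a_t)] = 224.7 m/s.
Δv₂ = v_c2 − v_a = 74.68 m/s.

Δv ≈ 74.68 m/s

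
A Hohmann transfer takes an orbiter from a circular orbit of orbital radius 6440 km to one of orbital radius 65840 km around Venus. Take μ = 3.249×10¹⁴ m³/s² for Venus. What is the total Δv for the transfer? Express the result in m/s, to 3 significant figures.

Δv_total ≈ 3770 m/s

r₁ = 6440 km = 6.440×10⁶ m.
r₂ = 65840 km = 6.584×10⁷ m.
Transfer ellipse a_t = (r₁ + r₂)/2 = 3.614×10⁷ m.
At r₁: circular v_c1 = √(μ/r₁) = 7103 m/s; transfer-periapsis v_p = √[μ(2/r₁ − 1/a_t)] = 9587 m/s.
Δv₁ = v_p − v_c1 = 2484 m/s.
At r₂: circular v_c2 = √(μ/r₂) = 2221 m/s; transfer-apoapsis v_a = √[μ(2/r₂ − 1/a_t)] = 937.7 m/s.
Δv₂ = v_c2 − v_a = 1284 m/s.
Total Δv = Δv₁ + Δv₂ = 3768 m/s.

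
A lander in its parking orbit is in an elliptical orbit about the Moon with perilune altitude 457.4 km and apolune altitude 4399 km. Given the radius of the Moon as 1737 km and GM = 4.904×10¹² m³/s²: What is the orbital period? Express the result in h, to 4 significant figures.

r_p = 1737 + 457.4 = 2194.4 km = 2.1944×10⁶ m.
r_a = 1737 + 4399 = 6136.0 km = 6.1360×10⁶ m.
Semi-major axis a = (r_p + r_a)/2 = (2194.4 + 6136.0)/2 = 4165.2 km = 4.165×10⁶ m.
By Kepler's third law T = 2π√(a³/μ) = 2π × 3.839×10³ = 2.412×10⁴ s.
= 6.700 h.

T ≈ 6.700 h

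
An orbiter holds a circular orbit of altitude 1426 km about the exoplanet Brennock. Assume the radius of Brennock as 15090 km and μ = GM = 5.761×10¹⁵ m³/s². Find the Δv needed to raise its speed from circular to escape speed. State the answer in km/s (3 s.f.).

Δv ≈ 7.74 km/s

r = 15090 + 1426 = 16516 km = 1.6516×10⁷ m.
Circular speed v_c = √(μ/r) = 18680 m/s.
Escape speed v_esc = √(2μ/r) = √2 × v_c = 26410 m/s.
Δv = v_esc − v_c = 7736 m/s = 7.736 km/s.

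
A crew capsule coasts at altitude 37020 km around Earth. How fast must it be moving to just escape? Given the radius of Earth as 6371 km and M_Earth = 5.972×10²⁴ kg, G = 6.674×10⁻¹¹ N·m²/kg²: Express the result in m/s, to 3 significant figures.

μ = GM = 6.674×10⁻¹¹ × 5.972×10²⁴ = 3.986×10¹⁴ m³/s².
r = 6371 + 37020 = 43391 km = 4.3391×10⁷ m.
Escape speed v_esc = √(2μ/r) = √(2 × 3.986×10¹⁴ / 4.339×10⁷) = √(1.837×10⁷) = 4286 m/s.

v_esc ≈ 4290 m/s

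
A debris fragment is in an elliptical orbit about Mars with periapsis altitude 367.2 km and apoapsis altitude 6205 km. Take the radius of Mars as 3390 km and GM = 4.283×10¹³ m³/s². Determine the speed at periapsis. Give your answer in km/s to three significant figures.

v ≈ 4.05 km/s

r_p = 3390 + 367.2 = 3757.2 km = 3.7572×10⁶ m.
r_a = 3390 + 6205 = 9595.0 km = 9.5950×10⁶ m.
Semi-major axis a = (r_p + r_a)/2 = 6676.1 km = 6.676×10⁶ m.
Vis-viva: v² = μ(2/r − 1/a) = 4.283×10¹³ × (5.323×10⁻⁷ − 1.498×10⁻⁷) = 1.638×10⁷ m²/s².
v = 4048 m/s = 4.048 km/s.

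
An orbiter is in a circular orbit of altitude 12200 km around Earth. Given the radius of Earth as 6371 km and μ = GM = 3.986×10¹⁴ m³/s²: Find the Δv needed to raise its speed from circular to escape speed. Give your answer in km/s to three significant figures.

r = 6371 + 12200 = 18571 km = 1.8571×10⁷ m.
Circular speed v_c = √(μ/r) = 4633 m/s.
Escape speed v_esc = √(2μ/r) = √2 × v_c = 6552 m/s.
Δv = v_esc − v_c = 1919 m/s = 1.919 km/s.

Δv ≈ 1.92 km/s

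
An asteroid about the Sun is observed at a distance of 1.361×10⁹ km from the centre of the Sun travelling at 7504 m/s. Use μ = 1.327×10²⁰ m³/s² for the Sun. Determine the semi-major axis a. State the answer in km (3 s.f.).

r = 1.361×10¹² m.
Specific orbital energy ε = v²/2 − μ/r = (7504)²/2 − 1.327×10²⁰/1.361×10¹² = -6.935×10⁷ J/kg.
Since ε = −μ/(2a), a = −μ/(2ε) = 9.568×10¹¹ m = 9.5678×10⁸ km.

a ≈ 9.57×10⁸ km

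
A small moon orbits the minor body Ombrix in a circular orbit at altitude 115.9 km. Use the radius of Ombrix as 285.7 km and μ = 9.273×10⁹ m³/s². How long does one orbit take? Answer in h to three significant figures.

r = 285.7 + 115.9 = 401.60 km = 4.0160×10⁵ m.
Kepler's third law: T = 2π√(r³/μ) = 2π√((4.016×10⁵)³ / 9.273×10⁹).
r³/μ = 6.985×10⁶ s², so T = 2π × 2.643×10³ = 1.661×10⁴ s.
Converting: 1.661×10⁴ s ÷ 3600 = 4.613 h.

T ≈ 4.61 h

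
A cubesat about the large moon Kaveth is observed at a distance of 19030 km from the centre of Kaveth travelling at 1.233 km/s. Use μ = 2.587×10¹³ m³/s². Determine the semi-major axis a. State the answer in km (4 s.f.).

r = 1.903×10⁷ m.
Specific orbital energy ε = v²/2 − μ/r = (1233)²/2 − 2.587×10¹³/1.903×10⁷ = -5.993×10⁵ J/kg.
Since ε = −μ/(2a), a = −μ/(2ε) = 2.158×10⁷ m = 21584 km.

a ≈ 21580 km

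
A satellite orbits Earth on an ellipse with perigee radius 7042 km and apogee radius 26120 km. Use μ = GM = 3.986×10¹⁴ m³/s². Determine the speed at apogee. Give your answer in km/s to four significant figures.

Semi-major axis a = (r_p + r_a)/2 = 16581 km = 1.658×10⁷ m.
Vis-viva: v² = μ(2/r − 1/a) = 3.986×10¹⁴ × (7.657×10⁻⁸ − 6.031×10⁻⁸) = 6.481×10⁶ m²/s².
v = 2546 m/s = 2.546 km/s.

v ≈ 2.546 km/s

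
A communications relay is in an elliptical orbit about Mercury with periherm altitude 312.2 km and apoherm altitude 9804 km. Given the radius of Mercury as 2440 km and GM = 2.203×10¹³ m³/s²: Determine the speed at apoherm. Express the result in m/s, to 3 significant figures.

r_p = 2440 + 312.2 = 2752.2 km = 2.7522×10⁶ m.
r_a = 2440 + 9804 = 12244 km = 1.2244×10⁷ m.
Semi-major axis a = (r_p + r_a)/2 = 7498.1 km = 7.498×10⁶ m.
Vis-viva: v² = μ(2/r − 1/a) = 2.203×10¹³ × (1.633×10⁻⁷ − 1.334×10⁻⁷) = 6.604×10⁵ m²/s².
v = 812.7 m/s.

v ≈ 813 m/s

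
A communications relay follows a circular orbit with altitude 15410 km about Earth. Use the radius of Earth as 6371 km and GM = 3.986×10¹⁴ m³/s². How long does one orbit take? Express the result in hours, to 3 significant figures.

T ≈ 8.89 hours

r = 6371 + 15410 = 21781 km = 2.1781×10⁷ m.
Kepler's third law: T = 2π√(r³/μ) = 2π√((2.178×10⁷)³ / 3.986×10¹⁴).
r³/μ = 2.592×10⁷ s², so T = 2π × 5.092×10³ = 3.199×10⁴ s.
Converting: 3.199×10⁴ s ÷ 3600 = 8.886 hours.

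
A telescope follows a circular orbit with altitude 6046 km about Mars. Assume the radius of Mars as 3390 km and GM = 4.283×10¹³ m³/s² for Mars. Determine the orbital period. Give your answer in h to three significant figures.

T ≈ 7.73 h

r = 3390 + 6046 = 9436.0 km = 9.4360×10⁶ m.
Kepler's third law: T = 2π√(r³/μ) = 2π√((9.436×10⁶)³ / 4.283×10¹³).
r³/μ = 1.962×10⁷ s², so T = 2π × 4.429×10³ = 2.783×10⁴ s.
Converting: 2.783×10⁴ s ÷ 3600 = 7.730 h.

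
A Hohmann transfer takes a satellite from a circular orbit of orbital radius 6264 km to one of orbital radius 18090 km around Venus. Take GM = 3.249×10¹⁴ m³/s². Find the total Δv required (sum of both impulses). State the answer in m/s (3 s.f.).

r₁ = 6264 km = 6.264×10⁶ m.
r₂ = 18090 km = 1.809×10⁷ m.
Transfer ellipse a_t = (r₁ + r₂)/2 = 1.218×10⁷ m.
At r₁: circular v_c1 = √(μ/r₁) = 7202 m/s; transfer-periapsis v_p = √[μ(2/r₁ − 1/a_t)] = 8778 m/s.
Δv₁ = v_p − v_c1 = 1576 m/s.
At r₂: circular v_c2 = √(μ/r₂) = 4238 m/s; transfer-apoapsis v_a = √[μ(2/r₂ − 1/a_t)] = 3040 m/s.
Δv₂ = v_c2 − v_a = 1198 m/s.
Total Δv = Δv₁ + Δv₂ = 2775 m/s.

Δv_total ≈ 2770 m/s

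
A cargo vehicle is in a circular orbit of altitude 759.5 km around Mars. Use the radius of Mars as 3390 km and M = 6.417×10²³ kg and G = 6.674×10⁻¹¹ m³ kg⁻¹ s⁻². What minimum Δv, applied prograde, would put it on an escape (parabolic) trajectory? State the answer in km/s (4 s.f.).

Δv ≈ 1.331 km/s

μ = GM = 6.674×10⁻¹¹ × 6.417×10²³ = 4.283×10¹³ m³/s².
r = 3390 + 759.5 = 4149.5 km = 4.1495×10⁶ m.
Circular speed v_c = √(μ/r) = 3213 m/s.
Escape speed v_esc = √(2μ/r) = √2 × v_c = 4543 m/s.
Δv = v_esc − v_c = 1331 m/s = 1.331 km/s.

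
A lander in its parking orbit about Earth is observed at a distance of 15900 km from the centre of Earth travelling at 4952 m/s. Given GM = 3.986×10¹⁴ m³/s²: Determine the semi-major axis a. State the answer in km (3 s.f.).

a ≈ 15600 km

r = 1.590×10⁷ m.
Specific orbital energy ε = v²/2 − μ/r = (4952)²/2 − 3.986×10¹⁴/1.590×10⁷ = -1.281×10⁷ J/kg.
Since ε = −μ/(2a), a = −μ/(2ε) = 1.556×10⁷ m = 15561 km.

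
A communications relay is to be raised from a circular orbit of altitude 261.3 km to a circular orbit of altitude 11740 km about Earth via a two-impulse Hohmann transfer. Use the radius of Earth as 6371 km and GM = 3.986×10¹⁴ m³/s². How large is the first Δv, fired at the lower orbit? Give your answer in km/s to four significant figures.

r₁ = 6371 + 261.3 = 6632.3 km = 6.6323×10⁶ m.
r₂ = 6371 + 11740 = 18111 km = 1.8111×10⁷ m.
Transfer ellipse a_t = (r₁ + r₂)/2 = 1.237×10⁷ m.
At r₁: circular v_c1 = √(μ/r₁) = 7752 m/s; transfer-perigee v_p = √[μ(2/r₁ − 1/a_t)] = 9380 m/s.
Δv₁ = v_p − v_c1 = 1627 m/s.
= 1.627 km/s.

Δv ≈ 1.627 km/s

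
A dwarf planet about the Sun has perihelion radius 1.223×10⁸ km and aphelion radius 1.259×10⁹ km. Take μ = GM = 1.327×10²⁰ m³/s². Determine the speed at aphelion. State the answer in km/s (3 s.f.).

v ≈ 4.32 km/s

Semi-major axis a = (r_p + r_a)/2 = 6.9065×10⁸ km = 6.906×10¹¹ m.
Vis-viva: v² = μ(2/r − 1/a) = 1.327×10²⁰ × (1.589×10⁻¹² − 1.448×10⁻¹²) = 1.866×10⁷ m²/s².
v = 4320 m/s = 4.320 km/s.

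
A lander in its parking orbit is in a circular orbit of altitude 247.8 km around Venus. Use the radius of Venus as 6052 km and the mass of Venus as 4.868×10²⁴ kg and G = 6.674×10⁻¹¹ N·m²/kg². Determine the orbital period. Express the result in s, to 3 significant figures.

T ≈ 5510 s

μ = GM = 6.674×10⁻¹¹ × 4.868×10²⁴ = 3.249×10¹⁴ m³/s².
r = 6052 + 247.8 = 6299.8 km = 6.2998×10⁶ m.
Kepler's third law: T = 2π√(r³/μ) = 2π√((6.300×10⁶)³ / 3.249×10¹⁴).
r³/μ = 7.696×10⁵ s², so T = 2π × 8.772×10² = 5.512×10³ s.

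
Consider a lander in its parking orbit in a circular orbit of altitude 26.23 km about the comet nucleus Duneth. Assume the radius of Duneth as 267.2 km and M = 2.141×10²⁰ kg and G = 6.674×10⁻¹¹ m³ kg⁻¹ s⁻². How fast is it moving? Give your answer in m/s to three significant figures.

v ≈ 221 m/s

μ = GM = 6.674×10⁻¹¹ × 2.141×10²⁰ = 1.429×10¹⁰ m³/s².
r = 267.2 + 26.23 = 293.43 km = 2.9343×10⁵ m.
For a circular orbit v = √(μ/r) = √(1.429×10¹⁰ / 2.934×10⁵) = √(4.870×10⁴) = 220.7 m/s.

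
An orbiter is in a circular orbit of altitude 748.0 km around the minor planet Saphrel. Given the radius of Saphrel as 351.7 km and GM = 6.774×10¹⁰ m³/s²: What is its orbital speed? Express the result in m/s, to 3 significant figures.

v ≈ 248 m/s

r = 351.7 + 748.0 = 1099.7 km = 1.0997×10⁶ m.
For a circular orbit v = √(μ/r) = √(6.774×10¹⁰ / 1.100×10⁶) = √(6.160×10⁴) = 248.2 m/s.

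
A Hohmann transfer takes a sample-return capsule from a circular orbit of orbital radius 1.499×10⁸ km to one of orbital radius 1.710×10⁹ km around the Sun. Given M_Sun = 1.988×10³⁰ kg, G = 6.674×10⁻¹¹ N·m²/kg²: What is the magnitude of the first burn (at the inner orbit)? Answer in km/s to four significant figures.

μ = GM = 6.674×10⁻¹¹ × 1.988×10³⁰ = 1.327×10²⁰ m³/s².
r₁ = 1.499×10⁸ km = 1.499×10¹¹ m.
r₂ = 1.710×10⁹ km = 1.710×10¹² m.
Transfer ellipse a_t = (r₁ + r₂)/2 = 9.300×10¹¹ m.
At r₁: circular v_c1 = √(μ/r₁) = 29750 m/s; transfer-perihelion v_p = √[μ(2/r₁ − 1/a_t)] = 40340 m/s.
Δv₁ = v_p − v_c1 = 10590 m/s.
= 10.59 km/s.

Δv ≈ 10.59 km/s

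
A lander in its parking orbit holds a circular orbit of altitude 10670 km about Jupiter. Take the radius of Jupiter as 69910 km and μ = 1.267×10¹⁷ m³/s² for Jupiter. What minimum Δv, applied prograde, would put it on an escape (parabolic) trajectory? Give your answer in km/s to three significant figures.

Δv ≈ 16.4 km/s

r = 69910 + 10670 = 80580 km = 8.0580×10⁷ m.
Circular speed v_c = √(μ/r) = 39650 m/s.
Escape speed v_esc = √(2μ/r) = √2 × v_c = 56080 m/s.
Δv = v_esc − v_c = 16420 m/s = 16.42 km/s.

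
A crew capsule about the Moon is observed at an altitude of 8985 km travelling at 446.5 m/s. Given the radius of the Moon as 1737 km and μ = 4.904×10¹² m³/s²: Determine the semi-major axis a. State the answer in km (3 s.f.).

r = 1737 + 8985 = 10722 km = 1.072×10⁷ m.
Specific orbital energy ε = v²/2 − μ/r = (446.5)²/2 − 4.904×10¹²/1.072×10⁷ = -3.577×10⁵ J/kg.
Since ε = −μ/(2a), a = −μ/(2ε) = 6.855×10⁶ m = 6855.0 km.

a ≈ 6850 km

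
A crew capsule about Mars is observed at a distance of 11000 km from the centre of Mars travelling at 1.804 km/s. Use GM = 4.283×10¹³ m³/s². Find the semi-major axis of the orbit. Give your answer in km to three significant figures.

r = 1.100×10⁷ m.
Vis-viva rearranged: 1/a = 2/r − v²/μ = 1.818×10⁻⁷ − 7.598×10⁻⁸ = 1.058×10⁻⁷ m⁻¹.
a = 9.449×10⁶ m = 9448.8 km.

a ≈ 9450 km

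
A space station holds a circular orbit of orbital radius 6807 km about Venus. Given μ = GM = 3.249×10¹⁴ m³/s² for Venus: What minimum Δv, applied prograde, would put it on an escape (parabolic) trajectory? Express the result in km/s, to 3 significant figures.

Δv ≈ 2.86 km/s

r = 6807 km = 6.807×10⁶ m.
Circular speed v_c = √(μ/r) = 6909 m/s.
Escape speed v_esc = √(2μ/r) = √2 × v_c = 9770 m/s.
Δv = v_esc − v_c = 2862 m/s = 2.862 km/s.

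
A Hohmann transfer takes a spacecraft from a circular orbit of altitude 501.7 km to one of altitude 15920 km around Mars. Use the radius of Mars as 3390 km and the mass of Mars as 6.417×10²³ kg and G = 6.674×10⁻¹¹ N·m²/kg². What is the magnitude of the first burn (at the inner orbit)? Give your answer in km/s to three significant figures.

Δv ≈ 0.963 km/s

μ = GM = 6.674×10⁻¹¹ × 6.417×10²³ = 4.283×10¹³ m³/s².
r₁ = 3390 + 501.7 = 3891.7 km = 3.8917×10⁶ m.
r₂ = 3390 + 15920 = 19310 km = 1.9310×10⁷ m.
Transfer ellipse a_t = (r₁ + r₂)/2 = 1.160×10⁷ m.
At r₁: circular v_c1 = √(μ/r₁) = 3317 m/s; transfer-periapsis v_p = √[μ(2/r₁ − 1/a_t)] = 4280 m/s.
Δv₁ = v_p − v_c1 = 962.6 m/s.
= 0.9626 km/s.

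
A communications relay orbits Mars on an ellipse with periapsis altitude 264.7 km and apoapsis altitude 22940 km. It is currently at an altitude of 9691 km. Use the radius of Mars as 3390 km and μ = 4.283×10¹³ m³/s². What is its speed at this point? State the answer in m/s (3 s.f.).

r_p = 3390 + 264.7 = 3654.7 km = 3.6547×10⁶ m.
r_a = 3390 + 22940 = 26330 km = 2.6330×10⁷ m.
r = 3390 + 9691 = 13081 km = 1.308×10⁷ m.
Semi-major axis a = (r_p + r_a)/2 = 14992 km = 1.499×10⁷ m.
Vis-viva: v² = μ(2/r − 1/a) = 4.283×10¹³ × (1.529×10⁻⁷ − 6.670×10⁻⁸) = 3.692×10⁶ m²/s².
v = 1921 m/s.

v ≈ 1920 m/s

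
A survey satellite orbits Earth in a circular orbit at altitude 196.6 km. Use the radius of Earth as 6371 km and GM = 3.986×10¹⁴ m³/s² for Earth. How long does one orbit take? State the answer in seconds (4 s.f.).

T ≈ 5297 seconds

r = 6371 + 196.6 = 6567.6 km = 6.5676×10⁶ m.
Kepler's third law: T = 2π√(r³/μ) = 2π√((6.568×10⁶)³ / 3.986×10¹⁴).
r³/μ = 7.107×10⁵ s², so T = 2π × 8.430×10² = 5.297×10³ s.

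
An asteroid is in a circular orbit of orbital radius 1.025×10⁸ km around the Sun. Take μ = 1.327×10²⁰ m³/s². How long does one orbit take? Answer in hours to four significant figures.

T ≈ 4972 hours

r = 1.025×10⁸ km = 1.025×10¹¹ m.
Kepler's third law: T = 2π√(r³/μ) = 2π√((1.025×10¹¹)³ / 1.327×10²⁰).
r³/μ = 8.115×10¹² s², so T = 2π × 2.849×10⁶ = 1.790×10⁷ s.
Converting: 1.790×10⁷ s ÷ 3600 = 4972 hours.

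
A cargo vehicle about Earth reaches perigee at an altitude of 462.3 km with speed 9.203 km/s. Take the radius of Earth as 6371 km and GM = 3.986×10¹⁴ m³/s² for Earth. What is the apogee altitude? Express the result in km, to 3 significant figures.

apogee altitude ≈ 11700 km

r_p = 6371 + 462.3 = 6833.3 km = 6.833×10⁶ m.
Specific energy ε = v²/2 − μ/r = -1.598×10⁷ J/kg, so a = −μ/(2ε) = 1.247×10⁷ m.
The apsides satisfy r_p + r_a = 2a, so the apogee radius is 2a − r_p = 1.810×10⁷ m = 18104 km.
Apogee altitude = 18104 − 6371 = 11733 km.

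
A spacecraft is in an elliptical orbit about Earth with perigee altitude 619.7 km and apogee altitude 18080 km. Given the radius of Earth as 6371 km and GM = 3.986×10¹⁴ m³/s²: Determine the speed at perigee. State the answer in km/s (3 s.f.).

v ≈ 9.42 km/s

r_p = 6371 + 619.7 = 6990.7 km = 6.9907×10⁶ m.
r_a = 6371 + 18080 = 24451 km = 2.4451×10⁷ m.
Semi-major axis a = (r_p + r_a)/2 = 15721 km = 1.572×10⁷ m.
Vis-viva: v² = μ(2/r − 1/a) = 3.986×10¹⁴ × (2.861×10⁻⁷ − 6.361×10⁻⁸) = 8.868×10⁷ m²/s².
v = 9417 m/s = 9.417 km/s.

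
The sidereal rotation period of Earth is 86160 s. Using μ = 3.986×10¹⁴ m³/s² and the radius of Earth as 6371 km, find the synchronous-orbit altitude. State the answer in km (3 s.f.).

h_sync ≈ 35800 km

A synchronous orbit has period T, so by Kepler's third law a = (μT²/4π²)^(1/3).
μT²/4π² = 3.986×10¹⁴ × (8.616×10⁴)² / 39.48 = 7.495×10²² m³.
a = 4.216×10⁷ m = 42163 km.
Altitude h = a − R = 42163 − 6371 = 35792 km.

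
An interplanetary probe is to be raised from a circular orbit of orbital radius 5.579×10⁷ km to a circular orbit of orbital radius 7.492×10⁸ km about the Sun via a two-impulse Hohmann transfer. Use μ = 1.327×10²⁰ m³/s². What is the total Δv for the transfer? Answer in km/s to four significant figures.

r₁ = 5.579×10⁷ km = 5.579×10¹⁰ m.
r₂ = 7.492×10⁸ km = 7.492×10¹¹ m.
Transfer ellipse a_t = (r₁ + r₂)/2 = 4.025×10¹¹ m.
At r₁: circular v_c1 = √(μ/r₁) = 48770 m/s; transfer-perihelion v_p = √[μ(2/r₁ − 1/a_t)] = 66540 m/s.
Δv₁ = v_p − v_c1 = 17770 m/s.
At r₂: circular v_c2 = √(μ/r₂) = 13310 m/s; transfer-aphelion v_a = √[μ(2/r₂ − 1/a_t)] = 4955 m/s.
Δv₂ = v_c2 − v_a = 8354 m/s.
Total Δv = Δv₁ + Δv₂ = 26120 m/s = 26.12 km/s.

Δv_total ≈ 26.12 km/s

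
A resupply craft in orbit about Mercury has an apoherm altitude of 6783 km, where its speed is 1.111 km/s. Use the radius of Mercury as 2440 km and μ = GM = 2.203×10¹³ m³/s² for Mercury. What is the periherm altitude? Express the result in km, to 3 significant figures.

periherm altitude ≈ 773 km

r_a = 2440 + 6783 = 9223.0 km = 9.223×10⁶ m.
Specific energy ε = v²/2 − μ/r = -1.771×10⁶ J/kg, so a = −μ/(2ε) = 6.218×10⁶ m.
The apsides satisfy r_p + r_a = 2a, so the periherm radius is 2a − r_a = 3.213×10⁶ m = 3213.3 km.
Periherm altitude = 3213.3 − 2440 = 773.26 km.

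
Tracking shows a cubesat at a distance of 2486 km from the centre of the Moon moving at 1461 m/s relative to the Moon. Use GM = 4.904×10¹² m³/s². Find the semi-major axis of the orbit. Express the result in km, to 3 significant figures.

r = 2.486×10⁶ m.
Vis-viva rearranged: 1/a = 2/r − v²/μ = 8.045×10⁻⁷ − 4.353×10⁻⁷ = 3.692×10⁻⁷ m⁻¹.
a = 2.708×10⁶ m = 2708.2 km.

a ≈ 2710 km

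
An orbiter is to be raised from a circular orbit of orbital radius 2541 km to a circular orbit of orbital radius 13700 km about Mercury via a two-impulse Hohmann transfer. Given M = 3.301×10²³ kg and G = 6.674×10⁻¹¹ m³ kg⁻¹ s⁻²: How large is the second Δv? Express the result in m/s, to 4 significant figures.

Δv ≈ 558.7 m/s

μ = GM = 6.674×10⁻¹¹ × 3.301×10²³ = 2.203×10¹³ m³/s².
r₁ = 2541 km = 2.541×10⁶ m.
r₂ = 13700 km = 1.370×10⁷ m.
Transfer ellipse a_t = (r₁ + r₂)/2 = 8.120×10⁶ m.
At r₁: circular v_c1 = √(μ/r₁) = 2945 m/s; transfer-periherm v_p = √[μ(2/r₁ − 1/a_t)] = 3825 m/s.
At r₂: circular v_c2 = √(μ/r₂) = 1268 m/s; transfer-apoherm v_a = √[μ(2/r₂ − 1/a_t)] = 709.4 m/s.
Δv₂ = v_c2 − v_a = 558.7 m/s.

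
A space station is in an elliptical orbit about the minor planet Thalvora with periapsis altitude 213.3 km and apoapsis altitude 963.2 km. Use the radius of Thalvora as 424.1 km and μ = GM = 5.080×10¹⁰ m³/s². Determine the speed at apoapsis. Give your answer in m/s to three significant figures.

v ≈ 152 m/s

r_p = 424.1 + 213.3 = 637.40 km = 6.3740×10⁵ m.
r_a = 424.1 + 963.2 = 1387.3 km = 1.3873×10⁶ m.
Semi-major axis a = (r_p + r_a)/2 = 1012.4 km = 1.012×10⁶ m.
Vis-viva: v² = μ(2/r − 1/a) = 5.080×10¹⁰ × (1.442×10⁻⁶ − 9.878×10⁻⁷) = 2.306×10⁴ m²/s².
v = 151.8 m/s.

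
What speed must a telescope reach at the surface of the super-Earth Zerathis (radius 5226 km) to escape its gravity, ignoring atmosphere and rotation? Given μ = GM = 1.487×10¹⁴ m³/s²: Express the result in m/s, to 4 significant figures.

r = R = 5.226×10⁶ m.
Escape speed v_esc = √(2μ/r) = √(2 × 1.487×10¹⁴ / 5.226×10⁶) = √(5.691×10⁷) = 7544 m/s.

v_esc ≈ 7544 m/s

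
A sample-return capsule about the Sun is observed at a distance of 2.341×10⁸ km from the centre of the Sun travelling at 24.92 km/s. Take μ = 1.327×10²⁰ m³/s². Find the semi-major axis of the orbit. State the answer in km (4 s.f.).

r = 2.341×10¹¹ m.
Vis-viva rearranged: 1/a = 2/r − v²/μ = 8.543×10⁻¹² − 4.680×10⁻¹² = 3.864×10⁻¹² m⁻¹.
a = 2.588×10¹¹ m = 2.5883×10⁸ km.

a ≈ 2.588×10⁸ km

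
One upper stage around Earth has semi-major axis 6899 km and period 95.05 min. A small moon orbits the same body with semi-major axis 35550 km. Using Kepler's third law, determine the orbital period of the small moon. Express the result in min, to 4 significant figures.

T₂ ≈ 1112 min

Kepler's third law: T² ∝ a³, so T₂ = T₁ (a₂/a₁)^(3/2).
a₂/a₁ = 5.153, (a₂/a₁)^(3/2) = 11.70.
T₂ = 95.05 × 11.70 = 1112 min.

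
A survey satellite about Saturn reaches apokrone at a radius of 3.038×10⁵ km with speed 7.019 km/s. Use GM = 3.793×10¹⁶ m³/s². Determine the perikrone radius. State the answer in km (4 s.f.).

perikrone radius ≈ 74670 km

r_a = 3.038×10⁸ m.
Specific energy ε = v²/2 − μ/r = -1.002×10⁸ J/kg, so a = −μ/(2ε) = 1.892×10⁸ m.
The apsides satisfy r_p + r_a = 2a, so the perikrone radius is 2a − r_a = 7.467×10⁷ m = 74672 km.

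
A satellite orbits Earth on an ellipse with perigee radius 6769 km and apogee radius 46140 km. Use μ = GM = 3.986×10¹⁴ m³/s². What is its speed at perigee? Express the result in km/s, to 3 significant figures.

Semi-major axis a = (r_p + r_a)/2 = 26454 km = 2.645×10⁷ m.
Vis-viva: v² = μ(2/r − 1/a) = 3.986×10¹⁴ × (2.955×10⁻⁷ − 3.780×10⁻⁸) = 1.027×10⁸ m²/s².
v = 10130 m/s = 10.13 km/s.

v ≈ 10.1 km/s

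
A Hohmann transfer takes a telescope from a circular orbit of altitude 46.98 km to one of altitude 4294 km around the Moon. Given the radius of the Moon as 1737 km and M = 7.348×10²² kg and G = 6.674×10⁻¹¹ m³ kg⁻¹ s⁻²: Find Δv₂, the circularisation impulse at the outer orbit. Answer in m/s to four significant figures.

μ = GM = 6.674×10⁻¹¹ × 7.348×10²² = 4.904×10¹² m³/s².
r₁ = 1737 + 46.98 = 1784.0 km = 1.7840×10⁶ m.
r₂ = 1737 + 4294 = 6031.0 km = 6.0310×10⁶ m.
Transfer ellipse a_t = (r₁ + r₂)/2 = 3.907×10⁶ m.
At r₁: circular v_c1 = √(μ/r₁) = 1658 m/s; transfer-perilune v_p = √[μ(2/r₁ − 1/a_t)] = 2060 m/s.
At r₂: circular v_c2 = √(μ/r₂) = 901.7 m/s; transfer-apolune v_a = √[μ(2/r₂ − 1/a_t)] = 609.3 m/s.
Δv₂ = v_c2 − v_a = 292.4 m/s.

Δv ≈ 292.4 m/s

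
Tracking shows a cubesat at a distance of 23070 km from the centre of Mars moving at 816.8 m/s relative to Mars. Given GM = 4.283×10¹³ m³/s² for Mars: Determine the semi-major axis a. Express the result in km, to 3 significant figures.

r = 2.307×10⁷ m.
Specific orbital energy ε = v²/2 − μ/r = (816.8)²/2 − 4.283×10¹³/2.307×10⁷ = -1.523×10⁶ J/kg.
Since ε = −μ/(2a), a = −μ/(2ε) = 1.406×10⁷ m = 14062 km.

a ≈ 14100 km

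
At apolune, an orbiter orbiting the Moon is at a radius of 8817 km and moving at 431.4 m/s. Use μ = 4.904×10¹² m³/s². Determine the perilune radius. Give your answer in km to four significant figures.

r_a = 8.817×10⁶ m.
Specific energy ε = v²/2 − μ/r = -4.631×10⁵ J/kg, so a = −μ/(2ε) = 5.294×10⁶ m.
The apsides satisfy r_p + r_a = 2a, so the perilune radius is 2a − r_a = 1.771×10⁶ m = 1771.5 km.

perilune radius ≈ 1771 km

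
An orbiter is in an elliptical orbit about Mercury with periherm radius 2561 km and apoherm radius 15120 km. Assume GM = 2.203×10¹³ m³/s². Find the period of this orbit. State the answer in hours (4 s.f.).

T ≈ 9.774 hours

Semi-major axis a = (r_p + r_a)/2 = (2561.0 + 15120)/2 = 8840.5 km = 8.840×10⁶ m.
By Kepler's third law T = 2π√(a³/μ) = 2π × 5.600×10³ = 3.519×10⁴ s.
= 9.774 hours.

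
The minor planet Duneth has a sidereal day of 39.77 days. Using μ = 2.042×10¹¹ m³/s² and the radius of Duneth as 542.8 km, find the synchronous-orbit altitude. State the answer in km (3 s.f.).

T = 39.77 days = 3.436×10⁶ s.
A synchronous orbit has period T, so by Kepler's third law a = (μT²/4π²)^(1/3).
μT²/4π² = 2.042×10¹¹ × (3.436×10⁶)² / 39.48 = 6.107×10²² m³.
a = 3.938×10⁷ m = 39380 km.
Altitude h = a − R = 39380 − 542.8 = 38837 km.

h_sync ≈ 38800 km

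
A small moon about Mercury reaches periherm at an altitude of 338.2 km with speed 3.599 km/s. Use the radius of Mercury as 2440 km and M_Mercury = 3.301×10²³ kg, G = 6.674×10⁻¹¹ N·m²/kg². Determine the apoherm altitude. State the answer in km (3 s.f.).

μ = GM = 6.674×10⁻¹¹ × 3.301×10²³ = 2.203×10¹³ m³/s².
r_p = 2440 + 338.2 = 2778.2 km = 2.778×10⁶ m.
Specific energy ε = v²/2 − μ/r = -1.454×10⁶ J/kg, so a = −μ/(2ε) = 7.579×10⁶ m.
The apsides satisfy r_p + r_a = 2a, so the apoherm radius is 2a − r_p = 1.238×10⁷ m = 12379 km.
Apoherm altitude = 12379 − 2440 = 9938.8 km.

apoherm altitude ≈ 9940 km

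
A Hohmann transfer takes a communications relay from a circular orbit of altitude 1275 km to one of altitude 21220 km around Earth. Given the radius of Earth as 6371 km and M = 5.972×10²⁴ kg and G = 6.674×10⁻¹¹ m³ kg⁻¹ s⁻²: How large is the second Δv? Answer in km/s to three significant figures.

Δv ≈ 1.30 km/s

μ = GM = 6.674×10⁻¹¹ × 5.972×10²⁴ = 3.986×10¹⁴ m³/s².
r₁ = 6371 + 1275 = 7646.0 km = 7.6460×10⁶ m.
r₂ = 6371 + 21220 = 27591 km = 2.7591×10⁷ m.
Transfer ellipse a_t = (r₁ + r₂)/2 = 1.762×10⁷ m.
At r₁: circular v_c1 = √(μ/r₁) = 7220 m/s; transfer-perigee v_p = √[μ(2/r₁ − 1/a_t)] = 9035 m/s.
At r₂: circular v_c2 = √(μ/r₂) = 3801 m/s; transfer-apogee v_a = √[μ(2/r₂ − 1/a_t)] = 2504 m/s.
Δv₂ = v_c2 − v_a = 1297 m/s.
= 1.297 km/s.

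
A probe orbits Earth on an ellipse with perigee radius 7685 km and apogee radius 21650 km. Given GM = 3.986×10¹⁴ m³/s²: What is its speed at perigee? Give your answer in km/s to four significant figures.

Semi-major axis a = (r_p + r_a)/2 = 14668 km = 1.467×10⁷ m.
Vis-viva: v² = μ(2/r − 1/a) = 3.986×10¹⁴ × (2.602×10⁻⁷ − 6.818×10⁻⁸) = 7.656×10⁷ m²/s².
v = 8750 m/s = 8.750 km/s.

v ≈ 8.750 km/s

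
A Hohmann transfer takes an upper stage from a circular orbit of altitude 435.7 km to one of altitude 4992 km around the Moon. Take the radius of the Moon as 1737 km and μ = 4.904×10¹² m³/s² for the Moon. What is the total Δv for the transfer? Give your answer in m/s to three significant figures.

r₁ = 1737 + 435.7 = 2172.7 km = 2.1727×10⁶ m.
r₂ = 1737 + 4992 = 6729.0 km = 6.7290×10⁶ m.
Transfer ellipse a_t = (r₁ + r₂)/2 = 4.451×10⁶ m.
At r₁: circular v_c1 = √(μ/r₁) = 1502 m/s; transfer-perilune v_p = √[μ(2/r₁ − 1/a_t)] = 1847 m/s.
Δv₁ = v_p − v_c1 = 344.9 m/s.
At r₂: circular v_c2 = √(μ/r₂) = 853.7 m/s; transfer-apolune v_a = √[μ(2/r₂ − 1/a_t)] = 596.5 m/s.
Δv₂ = v_c2 − v_a = 257.2 m/s.
Total Δv = Δv₁ + Δv₂ = 602.1 m/s.

Δv_total ≈ 602 m/s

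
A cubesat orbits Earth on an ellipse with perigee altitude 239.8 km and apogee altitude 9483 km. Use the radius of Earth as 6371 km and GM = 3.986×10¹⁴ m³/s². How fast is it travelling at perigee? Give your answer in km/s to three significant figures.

r_p = 6371 + 239.8 = 6610.8 km = 6.6108×10⁶ m.
r_a = 6371 + 9483 = 15854 km = 1.5854×10⁷ m.
Semi-major axis a = (r_p + r_a)/2 = 11232 km = 1.123×10⁷ m.
Vis-viva: v² = μ(2/r − 1/a) = 3.986×10¹⁴ × (3.025×10⁻⁷ − 8.903×10⁻⁸) = 8.510×10⁷ m²/s².
v = 9225 m/s = 9.225 km/s.

v ≈ 9.23 km/s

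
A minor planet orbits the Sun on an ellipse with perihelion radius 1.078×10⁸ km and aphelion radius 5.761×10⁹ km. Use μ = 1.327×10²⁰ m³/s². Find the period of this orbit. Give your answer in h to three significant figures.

T ≈ 762000 h

Semi-major axis a = (r_p + r_a)/2 = (1.0780×10⁸ + 5.7610×10⁹)/2 = 2.9344×10⁹ km = 2.934×10¹² m.
By Kepler's third law T = 2π√(a³/μ) = 2π × 4.364×10⁸ = 2.742×10⁹ s.
= 7.616×10⁵ h.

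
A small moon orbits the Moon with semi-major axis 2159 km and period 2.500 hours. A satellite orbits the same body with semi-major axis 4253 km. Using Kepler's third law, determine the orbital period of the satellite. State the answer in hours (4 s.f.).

Kepler's third law: T² ∝ a³, so T₂ = T₁ (a₂/a₁)^(3/2).
a₂/a₁ = 1.970, (a₂/a₁)^(3/2) = 2.765.
T₂ = 2.500 × 2.765 = 6.912 hours.

T₂ ≈ 6.912 hours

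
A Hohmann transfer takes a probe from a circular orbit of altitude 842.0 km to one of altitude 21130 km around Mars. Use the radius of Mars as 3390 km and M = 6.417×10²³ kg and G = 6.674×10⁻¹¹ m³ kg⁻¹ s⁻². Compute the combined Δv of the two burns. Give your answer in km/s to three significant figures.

Δv_total ≈ 1.58 km/s

μ = GM = 6.674×10⁻¹¹ × 6.417×10²³ = 4.283×10¹³ m³/s².
r₁ = 3390 + 842.0 = 4232.0 km = 4.2320×10⁶ m.
r₂ = 3390 + 21130 = 24520 km = 2.4520×10⁷ m.
Transfer ellipse a_t = (r₁ + r₂)/2 = 1.438×10⁷ m.
At r₁: circular v_c1 = √(μ/r₁) = 3181 m/s; transfer-periapsis v_p = √[μ(2/r₁ − 1/a_t)] = 4155 m/s.
Δv₁ = v_p − v_c1 = 973.4 m/s.
At r₂: circular v_c2 = √(μ/r₂) = 1322 m/s; transfer-apoapsis v_a = √[μ(2/r₂ − 1/a_t)] = 717.1 m/s.
Δv₂ = v_c2 − v_a = 604.5 m/s.
Total Δv = Δv₁ + Δv₂ = 1578 m/s = 1.578 km/s.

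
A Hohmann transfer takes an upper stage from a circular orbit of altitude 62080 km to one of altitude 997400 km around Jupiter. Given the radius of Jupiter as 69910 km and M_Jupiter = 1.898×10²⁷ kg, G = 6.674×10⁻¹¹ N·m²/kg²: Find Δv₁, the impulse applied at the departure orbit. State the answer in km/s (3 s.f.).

Δv ≈ 10.4 km/s

μ = GM = 6.674×10⁻¹¹ × 1.898×10²⁷ = 1.267×10¹⁷ m³/s².
r₁ = 69910 + 62080 = 131990 km = 1.3199×10⁸ m.
r₂ = 69910 + 997400 = 1067300 km = 1.0673×10⁹ m.
Transfer ellipse a_t = (r₁ + r₂)/2 = 5.996×10⁸ m.
At r₁: circular v_c1 = √(μ/r₁) = 30980 m/s; transfer-perijove v_p = √[μ(2/r₁ − 1/a_t)] = 41330 m/s.
Δv₁ = v_p − v_c1 = 10350 m/s.
= 10.35 km/s.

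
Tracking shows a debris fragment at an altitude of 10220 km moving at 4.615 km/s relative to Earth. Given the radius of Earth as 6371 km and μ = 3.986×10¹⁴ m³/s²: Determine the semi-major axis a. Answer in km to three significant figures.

r = 6371 + 10220 = 16591 km = 1.659×10⁷ m.
Specific orbital energy ε = v²/2 − μ/r = (4615)²/2 − 3.986×10¹⁴/1.659×10⁷ = -1.338×10⁷ J/kg.
Since ε = −μ/(2a), a = −μ/(2ε) = 1.490×10⁷ m = 14900 km.

a ≈ 14900 km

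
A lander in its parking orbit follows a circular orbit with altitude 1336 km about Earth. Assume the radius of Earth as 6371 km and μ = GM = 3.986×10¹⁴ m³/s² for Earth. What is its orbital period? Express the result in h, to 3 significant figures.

r = 6371 + 1336 = 7707.0 km = 7.7070×10⁶ m.
Kepler's third law: T = 2π√(r³/μ) = 2π√((7.707×10⁶)³ / 3.986×10¹⁴).
r³/μ = 1.148×10⁶ s², so T = 2π × 1.072×10³ = 6.733×10³ s.
Converting: 6.733×10³ s ÷ 3600 = 1.870 h.

T ≈ 1.87 h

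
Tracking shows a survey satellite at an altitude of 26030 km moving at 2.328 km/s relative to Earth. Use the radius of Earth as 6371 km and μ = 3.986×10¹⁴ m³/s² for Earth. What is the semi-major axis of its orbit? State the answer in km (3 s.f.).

a ≈ 20800 km

r = 6371 + 26030 = 32401 km = 3.240×10⁷ m.
Vis-viva rearranged: 1/a = 2/r − v²/μ = 6.173×10⁻⁸ − 1.360×10⁻⁸ = 4.813×10⁻⁸ m⁻¹.
a = 2.078×10⁷ m = 20777 km.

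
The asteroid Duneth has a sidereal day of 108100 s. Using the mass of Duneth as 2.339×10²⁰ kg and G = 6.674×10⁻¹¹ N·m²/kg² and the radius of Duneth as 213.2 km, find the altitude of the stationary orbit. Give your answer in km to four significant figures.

h_sync ≈ 1452 km

μ = GM = 6.674×10⁻¹¹ × 2.339×10²⁰ = 1.561×10¹⁰ m³/s².
A synchronous orbit has period T, so by Kepler's third law a = (μT²/4π²)^(1/3).
μT²/4π² = 1.561×10¹⁰ × (1.081×10⁵)² / 39.48 = 4.621×10¹⁸ m³.
a = 1.666×10⁶ m = 1665.6 km.
Altitude h = a − R = 1665.6 − 213.2 = 1452.4 km.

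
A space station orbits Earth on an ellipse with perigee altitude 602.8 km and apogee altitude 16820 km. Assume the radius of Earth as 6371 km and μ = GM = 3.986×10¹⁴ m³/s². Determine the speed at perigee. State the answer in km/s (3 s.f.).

v ≈ 9.37 km/s

r_p = 6371 + 602.8 = 6973.8 km = 6.9738×10⁶ m.
r_a = 6371 + 16820 = 23191 km = 2.3191×10⁷ m.
Semi-major axis a = (r_p + r_a)/2 = 15082 km = 1.508×10⁷ m.
Vis-viva: v² = μ(2/r − 1/a) = 3.986×10¹⁴ × (2.868×10⁻⁷ − 6.630×10⁻⁸) = 8.789×10⁷ m²/s².
v = 9375 m/s = 9.375 km/s.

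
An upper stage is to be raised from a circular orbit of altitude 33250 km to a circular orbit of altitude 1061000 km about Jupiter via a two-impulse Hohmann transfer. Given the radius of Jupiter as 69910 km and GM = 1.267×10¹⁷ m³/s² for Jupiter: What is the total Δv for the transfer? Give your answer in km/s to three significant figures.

r₁ = 69910 + 33250 = 103160 km = 1.0316×10⁸ m.
r₂ = 69910 + 1061000 = 1130900 km = 1.1309×10⁹ m.
Transfer ellipse a_t = (r₁ + r₂)/2 = 6.170×10⁸ m.
At r₁: circular v_c1 = √(μ/r₁) = 35050 m/s; transfer-perijove v_p = √[μ(2/r₁ − 1/a_t)] = 47450 m/s.
Δv₁ = v_p − v_c1 = 12400 m/s.
At r₂: circular v_c2 = √(μ/r₂) = 10580 m/s; transfer-apojove v_a = √[μ(2/r₂ − 1/a_t)] = 4328 m/s.
Δv₂ = v_c2 − v_a = 6257 m/s.
Total Δv = Δv₁ + Δv₂ = 18660 m/s = 18.66 km/s.

Δv_total ≈ 18.7 km/s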